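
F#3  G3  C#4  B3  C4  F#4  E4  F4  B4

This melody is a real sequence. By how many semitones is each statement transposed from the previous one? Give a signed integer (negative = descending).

The 3-note cells begin on F#3, B3, E4 — each up a 4th from the last.
F#3→B3 is 59 − 54 = 5 semitones.

5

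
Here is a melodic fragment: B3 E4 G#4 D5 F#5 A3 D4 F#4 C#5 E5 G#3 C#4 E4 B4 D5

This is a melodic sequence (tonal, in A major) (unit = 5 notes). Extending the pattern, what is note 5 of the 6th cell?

Grouping in 5s, the 5th note of each cell is F#5, E5, D5.
Carrying that down a 2nd forward: C#5 → B4 → A4.

A4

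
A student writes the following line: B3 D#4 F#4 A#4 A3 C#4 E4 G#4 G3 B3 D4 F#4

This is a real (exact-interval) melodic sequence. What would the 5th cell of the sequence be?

The 4-note cells begin on B3, A3, G3 — each down a 2nd from the last.
Continuing the starts: F3 → Eb3.
So cell 5 is Eb3 G3 Bb3 D4.

Eb3 G3 Bb3 D4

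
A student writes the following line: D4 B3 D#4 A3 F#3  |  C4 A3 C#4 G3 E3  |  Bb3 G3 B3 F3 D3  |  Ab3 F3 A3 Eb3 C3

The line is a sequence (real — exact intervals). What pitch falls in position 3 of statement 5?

With 5-note cells, note 3 of each statement runs D#4, C#4, B3, A3.
Each moves down a 2nd; the next is G3.

G3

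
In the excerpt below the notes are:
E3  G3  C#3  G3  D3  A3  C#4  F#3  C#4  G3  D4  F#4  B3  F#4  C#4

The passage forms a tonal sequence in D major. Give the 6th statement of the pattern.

F#5 A5 D5 A5 E5

Taking 5-note groups, the heads are E3, A3, D4: the pattern moves up a 4th.
Carrying on: G4 → C#5 → F#5.
So cell 6 is F#5 A5 D5 A5 E5.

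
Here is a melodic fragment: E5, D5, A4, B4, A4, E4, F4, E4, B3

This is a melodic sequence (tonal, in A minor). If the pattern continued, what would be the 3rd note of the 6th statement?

G2

With 3-note cells, note 3 of each statement runs A4, E4, B3.
Each moves down a 4th. Continuing: F3 → C3 → G2.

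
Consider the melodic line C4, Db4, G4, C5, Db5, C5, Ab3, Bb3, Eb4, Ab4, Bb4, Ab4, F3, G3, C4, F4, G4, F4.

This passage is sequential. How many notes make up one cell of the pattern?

6

Try groups of 6 (3 cells in 18 notes):
C4 Db4 G4 C5 Db5 C5 | Ab3 Bb3 Eb4 Ab4 Bb4 Ab4 | F3 G3 C4 F4 G4 F4
Each cell is the previous one down a 3rd — so the unit is 6 notes.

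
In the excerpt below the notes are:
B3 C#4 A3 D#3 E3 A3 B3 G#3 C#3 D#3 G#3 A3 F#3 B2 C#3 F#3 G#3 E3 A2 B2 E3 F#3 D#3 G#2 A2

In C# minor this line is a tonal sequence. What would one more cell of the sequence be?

D#3 E3 C#3 F#2 G#2

Taking 5-note groups, the heads are B3, A3, G#3, F#3, E3: the pattern moves down a 2nd.
So cell 6 is D#3 E3 C#3 F#2 G#2.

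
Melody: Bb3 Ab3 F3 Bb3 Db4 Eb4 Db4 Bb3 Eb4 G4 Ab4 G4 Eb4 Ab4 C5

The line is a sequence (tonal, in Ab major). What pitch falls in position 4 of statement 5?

G5

The unit is 5 notes. Position-4 pitches of the 3 shown cells: Bb3, Eb4, Ab4.
Carrying that up a 4th forward: Db5 → G5.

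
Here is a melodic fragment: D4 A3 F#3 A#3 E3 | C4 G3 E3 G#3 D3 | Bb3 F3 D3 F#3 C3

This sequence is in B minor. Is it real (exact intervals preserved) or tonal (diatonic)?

real

Each cell has the same semitone pattern (-5, -3, 4, -6) — intervals are preserved exactly.
And A#3 lies outside B minor, so the sequence is real rather than tonal.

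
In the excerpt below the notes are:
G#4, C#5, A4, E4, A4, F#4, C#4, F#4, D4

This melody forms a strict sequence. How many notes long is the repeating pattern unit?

3

9 notes total. Splitting into 3 groups of 3:
G#4 C#5 A4 | E4 A4 F#4 | C#4 F#4 D4
Every group is a transposition down a 3rd of the one before; no shorter unit works.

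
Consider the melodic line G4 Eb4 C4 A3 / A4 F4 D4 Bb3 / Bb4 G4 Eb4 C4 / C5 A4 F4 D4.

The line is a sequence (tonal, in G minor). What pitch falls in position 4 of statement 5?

Eb4

Grouping in 4s, the 4th note of each cell is A3, Bb3, C4, D4.
Each moves up a 2nd; the next is Eb4.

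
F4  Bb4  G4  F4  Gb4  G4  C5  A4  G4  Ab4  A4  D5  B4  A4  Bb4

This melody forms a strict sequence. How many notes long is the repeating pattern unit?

5

Try groups of 5 (3 cells in 15 notes):
F4 Bb4 G4 F4 Gb4 | G4 C5 A4 G4 Ab4 | A4 D5 B4 A4 Bb4
That's a consistent up a 2nd shift per cell, and no other grouping gives one.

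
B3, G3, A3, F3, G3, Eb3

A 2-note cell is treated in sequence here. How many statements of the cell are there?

3

6 notes in groups of 2 gives 6/2 = 3 statements.
Starts: B3, A3, G3 — each down a 2nd.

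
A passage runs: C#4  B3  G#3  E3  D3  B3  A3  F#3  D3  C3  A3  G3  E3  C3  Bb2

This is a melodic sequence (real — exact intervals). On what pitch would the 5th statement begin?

F3

Unit = 5 notes; the statements start on C#4, B3, A3, moving down a 2nd each time.
Continuing: G3 → F3. Statement 5 starts on F3.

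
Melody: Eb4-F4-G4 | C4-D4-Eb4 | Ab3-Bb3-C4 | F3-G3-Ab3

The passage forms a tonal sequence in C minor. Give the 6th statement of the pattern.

Taking 3-note groups, the heads are Eb4, C4, Ab3, F3: the pattern moves down a 3rd.
Continuing the starts: D3 → Bb2.
So cell 6 is Bb2 C3 D3.

Bb2 C3 D3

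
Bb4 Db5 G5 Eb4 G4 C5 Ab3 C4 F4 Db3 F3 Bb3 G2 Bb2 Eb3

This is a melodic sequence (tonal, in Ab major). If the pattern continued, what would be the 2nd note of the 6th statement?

The unit is 3 notes. Position-2 pitches of the 5 shown cells: Db5, G4, C4, F3, Bb2.
One more down a 5th gives Eb2.

Eb2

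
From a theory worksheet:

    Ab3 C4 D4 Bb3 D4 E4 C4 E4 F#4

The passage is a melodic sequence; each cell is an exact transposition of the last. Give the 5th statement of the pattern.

The 3-note cells begin on Ab3, Bb3, C4 — each up a 2nd from the last.
Continuing the starts: D4 → E4.
So cell 5 is E4 G#4 A#4.

E4 G#4 A#4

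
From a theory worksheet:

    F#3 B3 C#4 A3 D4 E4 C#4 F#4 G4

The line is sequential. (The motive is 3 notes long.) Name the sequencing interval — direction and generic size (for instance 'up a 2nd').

Taking 3-note groups, the heads are F#3, A3, C#4: the pattern moves up a 3rd.
F#3 to A3 is up a 3rd.

up a 3rd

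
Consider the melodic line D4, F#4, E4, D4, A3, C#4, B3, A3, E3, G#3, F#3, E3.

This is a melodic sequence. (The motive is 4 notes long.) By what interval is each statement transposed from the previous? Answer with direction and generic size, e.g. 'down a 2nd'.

down a 4th

Unit = 4 notes; the statements start on D4, A3, E3, moving down a 4th each time.
D4 to A3 is down a 4th.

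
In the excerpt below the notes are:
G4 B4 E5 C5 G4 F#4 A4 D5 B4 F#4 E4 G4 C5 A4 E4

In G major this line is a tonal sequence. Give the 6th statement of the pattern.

The 5-note cells begin on G4, F#4, E4 — each down a 2nd from the last.
Carrying on: D4 → C4 → B3.
From B3 the diatonic shape gives B3 D4 G4 E4 B3.

B3 D4 G4 E4 B3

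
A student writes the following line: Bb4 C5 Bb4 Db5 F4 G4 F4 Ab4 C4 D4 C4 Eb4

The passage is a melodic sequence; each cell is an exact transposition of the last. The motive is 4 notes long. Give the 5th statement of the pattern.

The 4-note cells begin on Bb4, F4, C4 — each down a 4th from the last.
Extending down a 4th: G3 → D3.
From D3 the exact shape gives D3 E3 D3 F3.

D3 E3 D3 F3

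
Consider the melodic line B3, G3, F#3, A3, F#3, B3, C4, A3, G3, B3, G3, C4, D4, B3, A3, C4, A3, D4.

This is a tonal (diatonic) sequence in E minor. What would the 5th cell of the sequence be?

F#4 D4 C4 E4 C4 F#4

Unit = 6 notes; the statements start on B3, C4, D4, moving up a 2nd each time.
Continuing the starts: E4 → F#4.
From F#4 the diatonic shape gives F#4 D4 C4 E4 C4 F#4.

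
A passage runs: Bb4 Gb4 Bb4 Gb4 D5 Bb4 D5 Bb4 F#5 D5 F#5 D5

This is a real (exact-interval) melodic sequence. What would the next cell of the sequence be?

A#5 F#5 A#5 F#5

Unit = 4 notes; the statements start on Bb4, D5, F#5, moving up a 3rd each time.
So cell 4 is A#5 F#5 A#5 F#5.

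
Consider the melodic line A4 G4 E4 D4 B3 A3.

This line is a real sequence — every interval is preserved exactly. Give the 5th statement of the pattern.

Unit = 2 notes; the statements start on A4, E4, B3, moving down a 4th each time.
Extending down a 4th: F#3 → C#3.
From C#3 the exact shape gives C#3 B2.

C#3 B2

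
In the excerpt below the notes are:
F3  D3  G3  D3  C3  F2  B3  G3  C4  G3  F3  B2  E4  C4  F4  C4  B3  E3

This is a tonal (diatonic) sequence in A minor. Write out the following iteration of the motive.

With a 6-note motive the entries are F3, B3, E4, each up a 4th from the previous.
So cell 4 is A4 F4 B4 F4 E4 A3.

A4 F4 B4 F4 E4 A3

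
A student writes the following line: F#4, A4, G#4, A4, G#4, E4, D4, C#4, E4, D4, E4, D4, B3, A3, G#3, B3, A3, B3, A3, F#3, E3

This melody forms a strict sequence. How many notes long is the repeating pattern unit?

21 notes total. Splitting into 3 groups of 7:
F#4 A4 G#4 A4 G#4 E4 D4 | C#4 E4 D4 E4 D4 B3 A3 | G#3 B3 A3 B3 A3 F#3 E3
Each cell is the previous one down a 4th — so the unit is 7 notes.

7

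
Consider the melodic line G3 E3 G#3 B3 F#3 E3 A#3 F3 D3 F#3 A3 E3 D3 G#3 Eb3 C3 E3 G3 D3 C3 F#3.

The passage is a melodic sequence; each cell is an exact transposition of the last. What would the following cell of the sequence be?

Db3 Bb2 D3 F3 C3 Bb2 E3

The 7-note cells begin on G3, F3, Eb3 — each down a 2nd from the last.
Statement 4 starts on Db3 and keeps the same exact contour: Db3 Bb2 D3 F3 C3 Bb2 E3.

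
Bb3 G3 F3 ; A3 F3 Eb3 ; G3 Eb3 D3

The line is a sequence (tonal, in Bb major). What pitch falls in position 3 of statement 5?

Grouping in 3s, the 3rd note of each cell is F3, Eb3, D3.
Carrying that down a 2nd forward: C3 → Bb2.

Bb2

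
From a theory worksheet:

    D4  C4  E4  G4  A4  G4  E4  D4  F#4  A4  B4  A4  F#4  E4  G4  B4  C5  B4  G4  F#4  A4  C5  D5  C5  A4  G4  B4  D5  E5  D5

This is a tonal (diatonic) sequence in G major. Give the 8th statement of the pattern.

Taking 6-note groups, the heads are D4, E4, F#4, G4, A4: the pattern moves up a 2nd.
Extending up a 2nd: B4 → C5 → D5.
Statement 8 starts on D5 and keeps the same diatonic contour: D5 C5 E5 G5 A5 G5.

D5 C5 E5 G5 A5 G5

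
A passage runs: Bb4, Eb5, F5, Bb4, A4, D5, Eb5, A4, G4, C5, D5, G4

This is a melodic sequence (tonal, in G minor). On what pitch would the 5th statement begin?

The 4-note cells begin on Bb4, A4, G4 — each down a 2nd from the last.
Continuing: F4 → Eb4. Statement 5 starts on Eb4.

Eb4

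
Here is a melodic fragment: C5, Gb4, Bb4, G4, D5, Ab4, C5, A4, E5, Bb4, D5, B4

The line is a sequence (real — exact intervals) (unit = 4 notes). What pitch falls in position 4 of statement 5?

Grouping in 4s, the 4th note of each cell is G4, A4, B4.
Carrying that up a 2nd forward: C#5 → D#5.

D#5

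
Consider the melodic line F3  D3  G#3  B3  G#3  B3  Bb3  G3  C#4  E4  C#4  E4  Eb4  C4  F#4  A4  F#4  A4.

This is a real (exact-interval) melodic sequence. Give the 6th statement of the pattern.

Taking 6-note groups, the heads are F3, Bb3, Eb4: the pattern moves up a 4th.
Extending up a 4th: Ab4 → Db5 → Gb5.
Statement 6 starts on Gb5 and keeps the same exact contour: Gb5 Eb5 A5 C6 A5 C6.

Gb5 Eb5 A5 C6 A5 C6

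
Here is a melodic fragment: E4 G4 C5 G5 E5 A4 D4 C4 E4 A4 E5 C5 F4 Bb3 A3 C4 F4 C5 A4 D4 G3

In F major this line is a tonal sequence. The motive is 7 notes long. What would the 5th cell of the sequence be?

D3 F3 Bb3 F4 D4 G3 C3

Unit = 7 notes; the statements start on E4, C4, A3, moving down a 3rd each time.
Extending down a 3rd: F3 → D3.
From D3 the diatonic shape gives D3 F3 Bb3 F4 D4 G3 C3.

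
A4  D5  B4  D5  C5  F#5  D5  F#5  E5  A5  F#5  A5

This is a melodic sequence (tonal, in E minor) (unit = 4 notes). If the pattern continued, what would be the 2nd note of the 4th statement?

The unit is 4 notes. Position-2 pitches of the 3 shown cells: D5, F#5, A5.
From A5, up a 3rd gives C6.

C6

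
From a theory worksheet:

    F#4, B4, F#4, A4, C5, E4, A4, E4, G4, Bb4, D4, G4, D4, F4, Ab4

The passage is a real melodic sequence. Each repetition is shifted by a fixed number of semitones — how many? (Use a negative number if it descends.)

Taking 5-note groups, the heads are F#4, E4, D4: the pattern moves down a 2nd.
F#4→E4 is 64 − 66 = -2 semitones.

-2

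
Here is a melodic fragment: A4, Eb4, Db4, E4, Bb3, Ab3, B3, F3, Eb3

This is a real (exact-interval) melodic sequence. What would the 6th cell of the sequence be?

Taking 3-note groups, the heads are A4, E4, B3: the pattern moves down a 4th.
Extending down a 4th: F#3 → C#3 → G#2.
Statement 6 starts on G#2 and keeps the same exact contour: G#2 D2 C2.

G#2 D2 C2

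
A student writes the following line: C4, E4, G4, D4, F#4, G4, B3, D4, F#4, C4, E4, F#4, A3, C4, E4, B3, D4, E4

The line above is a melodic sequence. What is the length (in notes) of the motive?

There are 18 notes; a 6-note unit gives 3 cells:
C4 E4 G4 D4 F#4 G4 | B3 D4 F#4 C4 E4 F#4 | A3 C4 E4 B3 D4 E4
Every group is a transposition down a 2nd of the one before; no shorter unit works.

6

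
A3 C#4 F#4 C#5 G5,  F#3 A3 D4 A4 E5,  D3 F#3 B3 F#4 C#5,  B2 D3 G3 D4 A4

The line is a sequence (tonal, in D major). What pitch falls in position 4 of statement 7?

E3

The unit is 5 notes. Position-4 pitches of the 4 shown cells: C#5, A4, F#4, D4.
Each moves down a 3rd. Continuing: B3 → G3 → E3.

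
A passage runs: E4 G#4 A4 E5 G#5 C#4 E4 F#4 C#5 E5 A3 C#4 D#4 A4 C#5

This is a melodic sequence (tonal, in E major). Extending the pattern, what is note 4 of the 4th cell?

The unit is 5 notes. Position-4 pitches of the 3 shown cells: E5, C#5, A4.
One more down a 3rd gives F#4.

F#4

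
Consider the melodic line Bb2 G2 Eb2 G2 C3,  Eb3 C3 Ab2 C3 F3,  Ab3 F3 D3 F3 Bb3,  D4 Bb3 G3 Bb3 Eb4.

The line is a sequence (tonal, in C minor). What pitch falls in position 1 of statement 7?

F5

With 5-note cells, note 1 of each statement runs Bb2, Eb3, Ab3, D4.
Carrying that up a 4th forward: G4 → C5 → F5.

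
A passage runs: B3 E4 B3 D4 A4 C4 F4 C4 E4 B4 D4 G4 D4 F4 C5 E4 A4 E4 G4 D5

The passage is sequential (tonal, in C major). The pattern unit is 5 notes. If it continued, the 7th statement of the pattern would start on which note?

A4

With a 5-note motive the entries are B3, C4, D4, E4, each up a 2nd from the previous.
Continuing: F4 → G4 → A4. Statement 7 starts on A4.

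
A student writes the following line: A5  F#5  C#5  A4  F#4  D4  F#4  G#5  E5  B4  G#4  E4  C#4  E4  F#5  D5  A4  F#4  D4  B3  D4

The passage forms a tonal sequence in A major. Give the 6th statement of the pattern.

The 7-note cells begin on A5, G#5, F#5 — each down a 2nd from the last.
Extending down a 2nd: E5 → D5 → C#5.
Statement 6 starts on C#5 and keeps the same diatonic contour: C#5 A4 E4 C#4 A3 F#3 A3.

C#5 A4 E4 C#4 A3 F#3 A3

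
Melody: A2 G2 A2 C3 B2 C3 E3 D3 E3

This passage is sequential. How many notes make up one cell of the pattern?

Try groups of 3 (3 cells in 9 notes):
A2 G2 A2 | C3 B2 C3 | E3 D3 E3
Every group is a transposition up a 3rd of the one before; no shorter unit works.

3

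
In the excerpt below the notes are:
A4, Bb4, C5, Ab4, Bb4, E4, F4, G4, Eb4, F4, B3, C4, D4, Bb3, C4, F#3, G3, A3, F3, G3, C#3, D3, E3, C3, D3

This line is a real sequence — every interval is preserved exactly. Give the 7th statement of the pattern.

The 5-note cells begin on A4, E4, B3, F#3, C#3 — each down a 4th from the last.
Carrying on: G#2 → D#2.
So cell 7 is D#2 E2 F#2 D2 E2.

D#2 E2 F#2 D2 E2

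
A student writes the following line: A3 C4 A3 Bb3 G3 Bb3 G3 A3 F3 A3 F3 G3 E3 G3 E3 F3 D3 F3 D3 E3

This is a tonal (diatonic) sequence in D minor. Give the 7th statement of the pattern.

Bb2 D3 Bb2 C3

Taking 4-note groups, the heads are A3, G3, F3, E3, D3: the pattern moves down a 2nd.
Continuing the starts: C3 → Bb2.
From Bb2 the diatonic shape gives Bb2 D3 Bb2 C3.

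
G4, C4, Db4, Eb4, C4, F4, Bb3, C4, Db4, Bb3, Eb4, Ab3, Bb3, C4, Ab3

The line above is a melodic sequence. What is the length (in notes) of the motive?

15 notes total. Splitting into 3 groups of 5:
G4 C4 Db4 Eb4 C4 | F4 Bb3 C4 Db4 Bb3 | Eb4 Ab3 Bb3 C4 Ab3
That's a consistent down a 2nd shift per cell, and no other grouping gives one.

5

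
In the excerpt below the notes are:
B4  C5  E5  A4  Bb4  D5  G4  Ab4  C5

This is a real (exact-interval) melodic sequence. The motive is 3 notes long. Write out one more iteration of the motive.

F4 Gb4 Bb4

The 3-note cells begin on B4, A4, G4 — each down a 2nd from the last.
So cell 4 is F4 Gb4 Bb4.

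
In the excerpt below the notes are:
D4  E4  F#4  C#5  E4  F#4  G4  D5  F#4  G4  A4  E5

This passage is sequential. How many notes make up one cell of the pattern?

4

12 notes total. Splitting into 3 groups of 4:
D4 E4 F#4 C#5 | E4 F#4 G4 D5 | F#4 G4 A4 E5
Each cell is the previous one up a 2nd — so the unit is 4 notes.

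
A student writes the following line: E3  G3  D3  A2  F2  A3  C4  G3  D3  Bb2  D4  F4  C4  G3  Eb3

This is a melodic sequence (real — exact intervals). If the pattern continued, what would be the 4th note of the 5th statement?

Grouping in 5s, the 4th note of each cell is A2, D3, G3.
Each moves up a 4th. Continuing: C4 → F4.

F4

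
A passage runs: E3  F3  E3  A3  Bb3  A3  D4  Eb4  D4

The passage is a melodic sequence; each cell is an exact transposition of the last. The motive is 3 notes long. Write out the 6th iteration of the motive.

Unit = 3 notes; the statements start on E3, A3, D4, moving up a 4th each time.
Extending up a 4th: G4 → C5 → F5.
So cell 6 is F5 Gb5 F5.

F5 Gb5 F5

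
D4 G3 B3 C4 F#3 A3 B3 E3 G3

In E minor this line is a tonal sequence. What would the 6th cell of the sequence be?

Unit = 3 notes; the statements start on D4, C4, B3, moving down a 2nd each time.
Continuing the starts: A3 → G3 → F#3.
So cell 6 is F#3 B2 D3.

F#3 B2 D3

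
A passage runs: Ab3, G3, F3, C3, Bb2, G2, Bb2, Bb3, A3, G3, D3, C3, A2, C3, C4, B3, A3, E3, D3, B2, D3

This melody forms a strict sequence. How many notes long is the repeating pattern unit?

There are 21 notes; a 7-note unit gives 3 cells:
Ab3 G3 F3 C3 Bb2 G2 Bb2 | Bb3 A3 G3 D3 C3 A2 C3 | C4 B3 A3 E3 D3 B2 D3
Every group is a transposition up a 2nd of the one before; no shorter unit works.

7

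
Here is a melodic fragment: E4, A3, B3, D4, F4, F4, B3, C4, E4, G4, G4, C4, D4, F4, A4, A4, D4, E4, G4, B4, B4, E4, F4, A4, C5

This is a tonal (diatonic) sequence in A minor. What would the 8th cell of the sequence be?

E5 A4 B4 D5 F5

Unit = 5 notes; the statements start on E4, F4, G4, A4, B4, moving up a 2nd each time.
Carrying on: C5 → D5 → E5.
So cell 8 is E5 A4 B4 D5 F5.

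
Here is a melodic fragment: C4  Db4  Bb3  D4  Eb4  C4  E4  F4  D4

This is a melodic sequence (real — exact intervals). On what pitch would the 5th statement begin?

Unit = 3 notes; the statements start on C4, D4, E4, moving up a 2nd each time.
Extending the heads up a 2nd: F#4 → G#4.

G#4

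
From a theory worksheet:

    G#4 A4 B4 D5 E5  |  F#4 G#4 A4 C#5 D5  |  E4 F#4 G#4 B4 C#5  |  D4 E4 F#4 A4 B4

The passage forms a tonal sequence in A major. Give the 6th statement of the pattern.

The 5-note cells begin on G#4, F#4, E4, D4 — each down a 2nd from the last.
Continuing the starts: C#4 → B3.
Statement 6 starts on B3 and keeps the same diatonic contour: B3 C#4 D4 F#4 G#4.

B3 C#4 D4 F#4 G#4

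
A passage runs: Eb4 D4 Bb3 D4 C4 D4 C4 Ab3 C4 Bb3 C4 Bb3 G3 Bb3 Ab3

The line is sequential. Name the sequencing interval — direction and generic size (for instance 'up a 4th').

down a 2nd

Unit = 5 notes; the statements start on Eb4, D4, C4, moving down a 2nd each time.
Eb4 to D4 is down a 2nd.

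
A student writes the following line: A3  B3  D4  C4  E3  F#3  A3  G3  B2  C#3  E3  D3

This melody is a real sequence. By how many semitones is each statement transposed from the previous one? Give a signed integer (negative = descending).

-5

Unit = 4 notes; the statements start on A3, E3, B2, moving down a 4th each time.
A3→E3 is 52 − 57 = -5 semitones.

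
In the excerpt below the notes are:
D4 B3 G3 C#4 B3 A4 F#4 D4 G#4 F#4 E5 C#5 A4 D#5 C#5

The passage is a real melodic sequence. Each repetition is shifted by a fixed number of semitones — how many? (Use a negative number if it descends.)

Unit = 5 notes; the statements start on D4, A4, E5, moving up a 5th each time.
D4→A4 is 69 − 62 = 7 semitones.

7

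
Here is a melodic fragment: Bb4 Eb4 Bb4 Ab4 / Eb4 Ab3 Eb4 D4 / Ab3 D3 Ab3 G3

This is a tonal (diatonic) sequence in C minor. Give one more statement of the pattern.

D3 G2 D3 C3

The 4-note cells begin on Bb4, Eb4, Ab3 — each down a 5th from the last.
So cell 4 is D3 G2 D3 C3.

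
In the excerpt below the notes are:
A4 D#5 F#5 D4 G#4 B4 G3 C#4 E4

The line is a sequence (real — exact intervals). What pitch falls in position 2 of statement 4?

F#3

Grouping in 3s, the 2nd note of each cell is D#5, G#4, C#4.
One more down a 5th gives F#3.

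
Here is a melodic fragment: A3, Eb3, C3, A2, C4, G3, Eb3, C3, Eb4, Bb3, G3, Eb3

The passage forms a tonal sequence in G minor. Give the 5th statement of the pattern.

Bb4 F4 D4 Bb3

The 4-note cells begin on A3, C4, Eb4 — each up a 3rd from the last.
Extending up a 3rd: G4 → Bb4.
So cell 5 is Bb4 F4 D4 Bb3.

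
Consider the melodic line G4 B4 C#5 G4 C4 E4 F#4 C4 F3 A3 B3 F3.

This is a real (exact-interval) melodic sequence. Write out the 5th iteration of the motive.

Eb2 G2 A2 Eb2

Unit = 4 notes; the statements start on G4, C4, F3, moving down a 5th each time.
Extending down a 5th: Bb2 → Eb2.
From Eb2 the exact shape gives Eb2 G2 A2 Eb2.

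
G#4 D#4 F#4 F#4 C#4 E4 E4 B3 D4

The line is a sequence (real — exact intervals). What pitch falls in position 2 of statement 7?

Eb3

The unit is 3 notes. Position-2 pitches of the 3 shown cells: D#4, C#4, B3.
Extending down a 2nd: A3 → G3 → F3 → Eb3.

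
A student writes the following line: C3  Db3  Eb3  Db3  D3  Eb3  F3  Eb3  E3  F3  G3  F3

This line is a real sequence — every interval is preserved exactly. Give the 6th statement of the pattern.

A#3 B3 C#4 B3

Unit = 4 notes; the statements start on C3, D3, E3, moving up a 2nd each time.
Continuing the starts: F#3 → G#3 → A#3.
From A#3 the exact shape gives A#3 B3 C#4 B3.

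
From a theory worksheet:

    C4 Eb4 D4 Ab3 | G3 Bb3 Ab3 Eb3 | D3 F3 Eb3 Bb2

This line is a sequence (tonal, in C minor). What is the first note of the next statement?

With a 4-note motive the entries are C4, G3, D3, each down a 4th from the previous.
The next head, down a 4th from D3, is Ab2.

Ab2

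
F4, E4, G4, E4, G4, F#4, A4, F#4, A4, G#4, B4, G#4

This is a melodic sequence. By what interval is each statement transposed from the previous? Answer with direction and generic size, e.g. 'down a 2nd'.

With a 4-note motive the entries are F4, G4, A4, each up a 2nd from the previous.
From F4 to G4: up a 2nd.

up a 2nd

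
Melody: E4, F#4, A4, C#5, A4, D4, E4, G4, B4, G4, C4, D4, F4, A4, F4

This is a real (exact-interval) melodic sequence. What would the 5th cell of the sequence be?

Ab3 Bb3 Db4 F4 Db4

Taking 5-note groups, the heads are E4, D4, C4: the pattern moves down a 2nd.
Extending down a 2nd: Bb3 → Ab3.
Statement 5 starts on Ab3 and keeps the same exact contour: Ab3 Bb3 Db4 F4 Db4.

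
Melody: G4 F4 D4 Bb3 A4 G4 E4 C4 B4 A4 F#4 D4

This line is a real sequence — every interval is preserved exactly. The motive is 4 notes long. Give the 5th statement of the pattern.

D#5 C#5 A#4 F#4

The 4-note cells begin on G4, A4, B4 — each up a 2nd from the last.
Carrying on: C#5 → D#5.
Statement 5 starts on D#5 and keeps the same exact contour: D#5 C#5 A#4 F#4.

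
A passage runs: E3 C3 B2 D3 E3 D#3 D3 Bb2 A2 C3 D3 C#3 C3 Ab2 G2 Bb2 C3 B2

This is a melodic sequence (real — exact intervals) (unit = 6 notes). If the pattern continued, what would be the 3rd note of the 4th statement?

The unit is 6 notes. Position-3 pitches of the 3 shown cells: B2, A2, G2.
Each moves down a 2nd; the next is F2.

F2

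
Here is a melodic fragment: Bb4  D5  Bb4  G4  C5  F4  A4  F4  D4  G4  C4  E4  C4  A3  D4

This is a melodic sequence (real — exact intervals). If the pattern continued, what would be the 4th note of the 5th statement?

B2

The unit is 5 notes. Position-4 pitches of the 3 shown cells: G4, D4, A3.
Extending down a 4th: E3 → B2.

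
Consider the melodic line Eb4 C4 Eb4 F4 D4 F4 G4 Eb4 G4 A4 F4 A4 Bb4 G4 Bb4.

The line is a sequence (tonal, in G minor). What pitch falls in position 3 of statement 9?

F5

The unit is 3 notes. Position-3 pitches of the 5 shown cells: Eb4, F4, G4, A4, Bb4.
Extending up a 2nd: C5 → D5 → Eb5 → F5.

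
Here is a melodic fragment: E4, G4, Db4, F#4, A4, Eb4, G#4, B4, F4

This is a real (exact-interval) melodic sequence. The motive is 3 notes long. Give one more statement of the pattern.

A#4 C#5 G4

Taking 3-note groups, the heads are E4, F#4, G#4: the pattern moves up a 2nd.
Statement 4 starts on A#4 and keeps the same exact contour: A#4 C#5 G4.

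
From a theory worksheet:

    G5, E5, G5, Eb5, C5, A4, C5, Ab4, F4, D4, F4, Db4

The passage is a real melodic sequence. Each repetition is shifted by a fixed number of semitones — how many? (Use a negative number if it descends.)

Unit = 4 notes; the statements start on G5, C5, F4, moving down a 5th each time.
G5 to C5 spans -7 semitones.

-7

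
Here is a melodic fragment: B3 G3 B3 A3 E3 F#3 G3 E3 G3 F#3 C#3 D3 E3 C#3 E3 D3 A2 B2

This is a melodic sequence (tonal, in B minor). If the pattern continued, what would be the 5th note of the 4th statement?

With 6-note cells, note 5 of each statement runs E3, C#3, A2.
From A2, down a 3rd gives F#2.

F#2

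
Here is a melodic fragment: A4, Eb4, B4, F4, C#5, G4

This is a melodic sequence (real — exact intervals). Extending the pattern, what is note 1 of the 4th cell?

D#5

Grouping in 2s, the 1st note of each cell is A4, B4, C#5.
One more up a 2nd gives D#5.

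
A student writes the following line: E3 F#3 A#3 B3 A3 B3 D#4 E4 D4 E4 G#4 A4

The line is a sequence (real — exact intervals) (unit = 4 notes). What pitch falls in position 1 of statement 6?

Grouping in 4s, the 1st note of each cell is E3, A3, D4.
Carrying that up a 4th forward: G4 → C5 → F5.

F5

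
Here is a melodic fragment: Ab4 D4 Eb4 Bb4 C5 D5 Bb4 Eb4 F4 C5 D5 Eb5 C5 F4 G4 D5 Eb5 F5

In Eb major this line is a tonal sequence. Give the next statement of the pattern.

D5 G4 Ab4 Eb5 F5 G5

Taking 6-note groups, the heads are Ab4, Bb4, C5: the pattern moves up a 2nd.
From D5 the diatonic shape gives D5 G4 Ab4 Eb5 F5 G5.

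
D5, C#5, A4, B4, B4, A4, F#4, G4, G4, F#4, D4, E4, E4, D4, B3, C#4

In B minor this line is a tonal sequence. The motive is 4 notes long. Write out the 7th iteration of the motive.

F#3 E3 C#3 D3

Unit = 4 notes; the statements start on D5, B4, G4, E4, moving down a 3rd each time.
Carrying on: C#4 → A3 → F#3.
Statement 7 starts on F#3 and keeps the same diatonic contour: F#3 E3 C#3 D3.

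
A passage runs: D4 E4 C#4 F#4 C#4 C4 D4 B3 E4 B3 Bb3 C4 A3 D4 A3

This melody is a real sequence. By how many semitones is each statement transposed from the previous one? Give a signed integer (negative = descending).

-2

With a 5-note motive the entries are D4, C4, Bb3, each down a 2nd from the previous.
D4 to C4 spans -2 semitones.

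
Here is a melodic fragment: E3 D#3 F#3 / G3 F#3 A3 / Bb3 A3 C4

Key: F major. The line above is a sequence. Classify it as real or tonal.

Each cell has the same semitone pattern (-1, 3) — intervals are preserved exactly.
And D#3 lies outside F major, so the sequence is real rather than tonal.

real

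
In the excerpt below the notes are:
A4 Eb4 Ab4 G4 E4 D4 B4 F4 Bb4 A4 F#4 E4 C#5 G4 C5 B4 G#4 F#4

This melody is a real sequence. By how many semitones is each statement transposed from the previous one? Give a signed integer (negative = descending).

2

With a 6-note motive the entries are A4, B4, C#5, each up a 2nd from the previous.
Counting half-steps from A4 to B4: 2.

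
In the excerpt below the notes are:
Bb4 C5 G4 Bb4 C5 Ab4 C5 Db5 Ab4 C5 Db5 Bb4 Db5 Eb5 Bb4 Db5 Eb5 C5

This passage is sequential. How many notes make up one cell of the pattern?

6

There are 18 notes; a 6-note unit gives 3 cells:
Bb4 C5 G4 Bb4 C5 Ab4 | C5 Db5 Ab4 C5 Db5 Bb4 | Db5 Eb5 Bb4 Db5 Eb5 C5
That's a consistent up a 2nd shift per cell, and no other grouping gives one.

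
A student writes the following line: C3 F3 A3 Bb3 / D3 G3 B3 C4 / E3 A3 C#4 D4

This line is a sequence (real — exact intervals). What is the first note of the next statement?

F#3

Taking 4-note groups, the heads are C3, D3, E3: the pattern moves up a 2nd.
One more step up a 2nd gives F#3.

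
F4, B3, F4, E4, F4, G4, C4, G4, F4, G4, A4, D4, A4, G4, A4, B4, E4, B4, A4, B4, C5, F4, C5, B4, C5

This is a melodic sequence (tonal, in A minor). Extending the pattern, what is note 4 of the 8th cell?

E5

Grouping in 5s, the 4th note of each cell is E4, F4, G4, A4, B4.
Carrying that up a 2nd forward: C5 → D5 → E5.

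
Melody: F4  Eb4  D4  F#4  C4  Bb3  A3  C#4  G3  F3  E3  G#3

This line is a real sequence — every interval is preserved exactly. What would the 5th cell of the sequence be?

A2 G2 F#2 A#2

With a 4-note motive the entries are F4, C4, G3, each down a 4th from the previous.
Continuing the starts: D3 → A2.
From A2 the exact shape gives A2 G2 F#2 A#2.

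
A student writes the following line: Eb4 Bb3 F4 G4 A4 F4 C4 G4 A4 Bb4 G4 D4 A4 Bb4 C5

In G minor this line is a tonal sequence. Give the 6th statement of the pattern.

C5 G4 D5 Eb5 F5

The 5-note cells begin on Eb4, F4, G4 — each up a 2nd from the last.
Extending up a 2nd: A4 → Bb4 → C5.
From C5 the diatonic shape gives C5 G4 D5 Eb5 F5.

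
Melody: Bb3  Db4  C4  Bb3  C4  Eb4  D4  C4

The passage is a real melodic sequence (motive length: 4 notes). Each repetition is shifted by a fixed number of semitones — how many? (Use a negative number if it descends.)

2

Taking 4-note groups, the heads are Bb3, C4: the pattern moves up a 2nd.
Bb3→C4 is 60 − 58 = 2 semitones.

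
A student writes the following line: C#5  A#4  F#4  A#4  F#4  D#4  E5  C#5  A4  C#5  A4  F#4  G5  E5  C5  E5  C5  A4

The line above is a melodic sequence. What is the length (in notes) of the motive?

6

18 notes total. Splitting into 3 groups of 6:
C#5 A#4 F#4 A#4 F#4 D#4 | E5 C#5 A4 C#5 A4 F#4 | G5 E5 C5 E5 C5 A4
Each cell is the previous one up a 3rd — so the unit is 6 notes.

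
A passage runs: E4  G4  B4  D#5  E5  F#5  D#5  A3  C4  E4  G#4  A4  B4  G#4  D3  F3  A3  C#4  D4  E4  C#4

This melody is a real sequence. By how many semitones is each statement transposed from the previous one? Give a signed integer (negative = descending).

With a 7-note motive the entries are E4, A3, D3, each down a 5th from the previous.
Counting half-steps from E4 to A3: -7.

-7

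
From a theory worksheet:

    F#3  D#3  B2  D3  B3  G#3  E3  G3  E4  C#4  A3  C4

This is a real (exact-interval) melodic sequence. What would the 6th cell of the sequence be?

The 4-note cells begin on F#3, B3, E4 — each up a 4th from the last.
Extending up a 4th: A4 → D5 → G5.
So cell 6 is G5 E5 C5 Eb5.

G5 E5 C5 Eb5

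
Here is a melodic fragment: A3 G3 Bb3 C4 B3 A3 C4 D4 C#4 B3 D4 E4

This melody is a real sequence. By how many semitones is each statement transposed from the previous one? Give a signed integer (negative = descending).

With a 4-note motive the entries are A3, B3, C#4, each up a 2nd from the previous.
A3 to B3 spans +2 semitones.

2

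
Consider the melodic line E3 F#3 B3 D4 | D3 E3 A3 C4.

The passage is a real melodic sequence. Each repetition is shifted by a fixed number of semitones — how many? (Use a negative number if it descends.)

-2

Taking 4-note groups, the heads are E3, D3: the pattern moves down a 2nd.
E3 to D3 spans -2 semitones.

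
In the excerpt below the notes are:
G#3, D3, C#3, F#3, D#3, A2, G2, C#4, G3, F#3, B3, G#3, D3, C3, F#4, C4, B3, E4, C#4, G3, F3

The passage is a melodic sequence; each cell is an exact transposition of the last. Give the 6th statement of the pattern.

A5 Eb5 D5 G5 E5 Bb4 Ab4

Unit = 7 notes; the statements start on G#3, C#4, F#4, moving up a 4th each time.
Continuing the starts: B4 → E5 → A5.
So cell 6 is A5 Eb5 D5 G5 E5 Bb4 Ab4.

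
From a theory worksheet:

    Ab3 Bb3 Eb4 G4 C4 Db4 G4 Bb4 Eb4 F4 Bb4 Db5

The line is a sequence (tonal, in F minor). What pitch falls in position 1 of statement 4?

G4

With 4-note cells, note 1 of each statement runs Ab3, C4, Eb4.
One more up a 3rd gives G4.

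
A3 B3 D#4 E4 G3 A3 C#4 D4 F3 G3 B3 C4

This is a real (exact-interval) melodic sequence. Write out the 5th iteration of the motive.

Taking 4-note groups, the heads are A3, G3, F3: the pattern moves down a 2nd.
Carrying on: Eb3 → Db3.
So cell 5 is Db3 Eb3 G3 Ab3.

Db3 Eb3 G3 Ab3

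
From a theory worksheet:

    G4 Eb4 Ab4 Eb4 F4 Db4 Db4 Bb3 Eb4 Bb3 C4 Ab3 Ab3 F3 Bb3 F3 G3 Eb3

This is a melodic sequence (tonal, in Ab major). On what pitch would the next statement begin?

Unit = 6 notes; the statements start on G4, Db4, Ab3, moving down a 4th each time.
One more step down a 4th gives Eb3.

Eb3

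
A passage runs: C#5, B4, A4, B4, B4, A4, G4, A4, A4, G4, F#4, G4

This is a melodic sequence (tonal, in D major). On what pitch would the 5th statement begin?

F#4

Unit = 4 notes; the statements start on C#5, B4, A4, moving down a 2nd each time.
Continuing: G4 → F#4. Statement 5 starts on F#4.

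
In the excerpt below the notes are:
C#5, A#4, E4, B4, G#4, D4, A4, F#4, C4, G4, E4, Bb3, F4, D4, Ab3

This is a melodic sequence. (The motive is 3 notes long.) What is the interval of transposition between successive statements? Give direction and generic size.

Taking 3-note groups, the heads are C#5, B4, A4, G4, F4: the pattern moves down a 2nd.
From C#5 to B4: down a 2nd.

down a 2nd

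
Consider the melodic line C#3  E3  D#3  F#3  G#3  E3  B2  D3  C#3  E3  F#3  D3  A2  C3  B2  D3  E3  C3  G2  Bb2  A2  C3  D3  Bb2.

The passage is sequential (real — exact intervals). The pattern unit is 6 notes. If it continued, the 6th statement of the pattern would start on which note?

Taking 6-note groups, the heads are C#3, B2, A2, G2: the pattern moves down a 2nd.
Extending the heads down a 2nd: F2 → Eb2.

Eb2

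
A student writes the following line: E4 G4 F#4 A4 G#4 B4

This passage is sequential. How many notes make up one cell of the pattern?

2

There are 6 notes; a 2-note unit gives 3 cells:
E4 G4 | F#4 A4 | G#4 B4
Each cell is the previous one up a 2nd — so the unit is 2 notes.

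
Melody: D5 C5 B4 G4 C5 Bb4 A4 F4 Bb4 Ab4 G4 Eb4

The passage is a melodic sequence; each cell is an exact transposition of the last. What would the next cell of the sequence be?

Ab4 Gb4 F4 Db4

Unit = 4 notes; the statements start on D5, C5, Bb4, moving down a 2nd each time.
Statement 4 starts on Ab4 and keeps the same exact contour: Ab4 Gb4 F4 Db4.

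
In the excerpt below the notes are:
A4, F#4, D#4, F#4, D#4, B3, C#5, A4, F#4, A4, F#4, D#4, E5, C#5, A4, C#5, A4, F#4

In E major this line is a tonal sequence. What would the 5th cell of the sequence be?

Unit = 6 notes; the statements start on A4, C#5, E5, moving up a 3rd each time.
Carrying on: G#5 → B5.
From B5 the diatonic shape gives B5 G#5 E5 G#5 E5 C#5.

B5 G#5 E5 G#5 E5 C#5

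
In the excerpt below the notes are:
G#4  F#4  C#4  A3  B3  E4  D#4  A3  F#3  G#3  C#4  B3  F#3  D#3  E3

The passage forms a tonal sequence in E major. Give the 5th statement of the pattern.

F#3 E3 B2 G#2 A2

Unit = 5 notes; the statements start on G#4, E4, C#4, moving down a 3rd each time.
Extending down a 3rd: A3 → F#3.
Statement 5 starts on F#3 and keeps the same diatonic contour: F#3 E3 B2 G#2 A2.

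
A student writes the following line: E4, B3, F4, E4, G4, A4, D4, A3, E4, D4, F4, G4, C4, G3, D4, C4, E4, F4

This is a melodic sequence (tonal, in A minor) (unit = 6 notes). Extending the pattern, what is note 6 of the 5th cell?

D4

With 6-note cells, note 6 of each statement runs A4, G4, F4.
Each moves down a 2nd. Continuing: E4 → D4.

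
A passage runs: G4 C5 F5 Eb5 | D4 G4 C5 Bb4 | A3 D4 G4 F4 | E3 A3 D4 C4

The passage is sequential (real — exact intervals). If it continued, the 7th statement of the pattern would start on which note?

C#2

Unit = 4 notes; the statements start on G4, D4, A3, E3, moving down a 4th each time.
Extending the heads down a 4th: B2 → F#2 → C#2.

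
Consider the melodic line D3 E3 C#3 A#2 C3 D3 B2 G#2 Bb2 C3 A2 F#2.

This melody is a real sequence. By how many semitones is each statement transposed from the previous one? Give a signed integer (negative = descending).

-2

Taking 4-note groups, the heads are D3, C3, Bb2: the pattern moves down a 2nd.
Counting half-steps from D3 to C3: -2.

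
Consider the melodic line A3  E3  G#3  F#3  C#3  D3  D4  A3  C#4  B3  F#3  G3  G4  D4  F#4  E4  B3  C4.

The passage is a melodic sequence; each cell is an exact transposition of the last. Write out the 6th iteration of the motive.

Bb5 F5 A5 G5 D5 Eb5

The 6-note cells begin on A3, D4, G4 — each up a 4th from the last.
Carrying on: C5 → F5 → Bb5.
So cell 6 is Bb5 F5 A5 G5 D5 Eb5.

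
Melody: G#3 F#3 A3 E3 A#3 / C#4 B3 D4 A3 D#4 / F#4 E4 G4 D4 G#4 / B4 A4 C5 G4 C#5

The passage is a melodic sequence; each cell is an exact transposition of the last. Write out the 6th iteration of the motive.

With a 5-note motive the entries are G#3, C#4, F#4, B4, each up a 4th from the previous.
Continuing the starts: E5 → A5.
Statement 6 starts on A5 and keeps the same exact contour: A5 G5 Bb5 F5 B5.

A5 G5 Bb5 F5 B5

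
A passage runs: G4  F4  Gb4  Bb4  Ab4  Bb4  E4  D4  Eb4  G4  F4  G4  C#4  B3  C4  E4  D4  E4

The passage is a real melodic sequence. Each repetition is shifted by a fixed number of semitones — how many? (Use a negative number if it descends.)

Taking 6-note groups, the heads are G4, E4, C#4: the pattern moves down a 3rd.
Counting half-steps from G4 to E4: -3.

-3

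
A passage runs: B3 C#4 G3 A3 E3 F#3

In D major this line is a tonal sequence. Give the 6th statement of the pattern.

F#2 G2

The 2-note cells begin on B3, G3, E3 — each down a 3rd from the last.
Carrying on: C#3 → A2 → F#2.
From F#2 the diatonic shape gives F#2 G2.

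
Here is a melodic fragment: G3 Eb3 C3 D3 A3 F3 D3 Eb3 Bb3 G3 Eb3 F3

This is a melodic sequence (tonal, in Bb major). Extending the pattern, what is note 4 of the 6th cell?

The unit is 4 notes. Position-4 pitches of the 3 shown cells: D3, Eb3, F3.
Extending up a 2nd: G3 → A3 → Bb3.

Bb3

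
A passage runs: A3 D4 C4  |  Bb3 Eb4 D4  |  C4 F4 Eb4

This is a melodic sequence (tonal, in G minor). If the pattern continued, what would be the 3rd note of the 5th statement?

G4

With 3-note cells, note 3 of each statement runs C4, D4, Eb4.
Carrying that up a 2nd forward: F4 → G4.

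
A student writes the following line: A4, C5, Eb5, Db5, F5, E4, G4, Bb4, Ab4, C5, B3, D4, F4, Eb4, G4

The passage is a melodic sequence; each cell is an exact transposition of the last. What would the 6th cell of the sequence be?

G#2 B2 D3 C3 E3

The 5-note cells begin on A4, E4, B3 — each down a 4th from the last.
Extending down a 4th: F#3 → C#3 → G#2.
From G#2 the exact shape gives G#2 B2 D3 C3 E3.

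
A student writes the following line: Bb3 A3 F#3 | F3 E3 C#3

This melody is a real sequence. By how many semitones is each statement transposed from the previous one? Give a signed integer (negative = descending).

With a 3-note motive the entries are Bb3, F3, each down a 4th from the previous.
Counting half-steps from Bb3 to F3: -5.

-5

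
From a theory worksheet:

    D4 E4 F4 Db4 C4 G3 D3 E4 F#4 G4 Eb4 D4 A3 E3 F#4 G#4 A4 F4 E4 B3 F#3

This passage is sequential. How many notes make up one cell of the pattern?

Try groups of 7 (3 cells in 21 notes):
D4 E4 F4 Db4 C4 G3 D3 | E4 F#4 G4 Eb4 D4 A3 E3 | F#4 G#4 A4 F4 E4 B3 F#3
That's a consistent up a 2nd shift per cell, and no other grouping gives one.

7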